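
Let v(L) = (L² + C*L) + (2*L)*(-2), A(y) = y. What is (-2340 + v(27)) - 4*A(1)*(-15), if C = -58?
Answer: -3225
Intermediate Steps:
v(L) = L² - 62*L (v(L) = (L² - 58*L) + (2*L)*(-2) = (L² - 58*L) - 4*L = L² - 62*L)
(-2340 + v(27)) - 4*A(1)*(-15) = (-2340 + 27*(-62 + 27)) - 4*1*(-15) = (-2340 + 27*(-35)) - 4*(-15) = (-2340 - 945) + 60 = -3285 + 60 = -3225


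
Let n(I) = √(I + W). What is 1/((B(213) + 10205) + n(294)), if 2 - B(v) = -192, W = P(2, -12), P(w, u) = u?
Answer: 10399/108138919 - √282/108138919 ≈ 9.6008e-5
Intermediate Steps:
W = -12
B(v) = 194 (B(v) = 2 - 1*(-192) = 2 + 192 = 194)
n(I) = √(-12 + I) (n(I) = √(I - 12) = √(-12 + I))
1/((B(213) + 10205) + n(294)) = 1/((194 + 10205) + √(-12 + 294)) = 1/(10399 + √282)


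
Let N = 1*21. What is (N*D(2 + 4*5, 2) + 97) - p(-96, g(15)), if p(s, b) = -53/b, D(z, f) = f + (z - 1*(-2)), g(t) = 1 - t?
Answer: 8949/14 ≈ 639.21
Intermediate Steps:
D(z, f) = 2 + f + z (D(z, f) = f + (z + 2) = f + (2 + z) = 2 + f + z)
N = 21
(N*D(2 + 4*5, 2) + 97) - p(-96, g(15)) = (21*(2 + 2 + (2 + 4*5)) + 97) - (-53)/(1 - 1*15) = (21*(2 + 2 + (2 + 20)) + 97) - (-53)/(1 - 15) = (21*(2 + 2 + 22) + 97) - (-53)/(-14) = (21*26 + 97) - (-53)*(-1)/14 = (546 + 97) - 1*53/14 = 643 - 53/14 = 8949/14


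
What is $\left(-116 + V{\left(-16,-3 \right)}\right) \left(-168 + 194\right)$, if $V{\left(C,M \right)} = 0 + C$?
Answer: $-3432$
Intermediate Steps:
$V{\left(C,M \right)} = C$
$\left(-116 + V{\left(-16,-3 \right)}\right) \left(-168 + 194\right) = \left(-116 - 16\right) \left(-168 + 194\right) = \left(-132\right) 26 = -3432$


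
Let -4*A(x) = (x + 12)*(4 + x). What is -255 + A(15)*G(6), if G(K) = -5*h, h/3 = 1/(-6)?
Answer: -4605/8 ≈ -575.63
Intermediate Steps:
A(x) = -(4 + x)*(12 + x)/4 (A(x) = -(x + 12)*(4 + x)/4 = -(12 + x)*(4 + x)/4 = -(4 + x)*(12 + x)/4)
h = -1/2 (h = 3/(-6) = 3*(-1/6) = -1/2 ≈ -0.50000)
G(K) = 5/2 (G(K) = -5*(-1/2) = 5/2)
-255 + A(15)*G(6) = -255 + (-12 - 4*15 - 1/4*15**2)*(5/2) = -255 + (-12 - 60 - 1/4*225)*(5/2) = -255 + (-12 - 60 - 225/4)*(5/2) = -255 - 513/4*5/2 = -255 - 2565/8 = -4605/8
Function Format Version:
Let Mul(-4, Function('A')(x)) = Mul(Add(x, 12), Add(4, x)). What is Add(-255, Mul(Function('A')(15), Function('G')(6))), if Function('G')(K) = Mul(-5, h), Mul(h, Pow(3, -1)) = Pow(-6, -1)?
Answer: Rational(-4605, 8) ≈ -575.63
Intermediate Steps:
Function('A')(x) = Mul(Rational(-1, 4), Add(4, x), Add(12, x)) (Function('A')(x) = Mul(Rational(-1, 4), Mul(Add(x, 12), Add(4, x))) = Mul(Rational(-1, 4), Mul(Add(12, x), Add(4, x))) = Mul(Rational(-1, 4), Mul(Add(4, x), Add(12, x))) = Mul(Rational(-1, 4), Add(4, x), Add(12, x)))
h = Rational(-1, 2) (h = Mul(3, Pow(-6, -1)) = Mul(3, Rational(-1, 6)) = Rational(-1, 2) ≈ -0.50000)
Function('G')(K) = Rational(5, 2) (Function('G')(K) = Mul(-5, Rational(-1, 2)) = Rational(5, 2))
Add(-255, Mul(Function('A')(15), Function('G')(6))) = Add(-255, Mul(Add(-12, Mul(-4, 15), Mul(Rational(-1, 4), Pow(15, 2))), Rational(5, 2))) = Add(-255, Mul(Add(-12, -60, Mul(Rational(-1, 4), 225)), Rational(5, 2))) = Add(-255, Mul(Add(-12, -60, Rational(-225, 4)), Rational(5, 2))) = Add(-255, Mul(Rational(-513, 4), Rational(5, 2))) = Add(-255, Rational(-2565, 8)) = Rational(-4605, 8)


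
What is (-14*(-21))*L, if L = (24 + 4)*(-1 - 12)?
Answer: -107016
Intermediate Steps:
L = -364 (L = 28*(-13) = -364)
(-14*(-21))*L = -14*(-21)*(-364) = 294*(-364) = -107016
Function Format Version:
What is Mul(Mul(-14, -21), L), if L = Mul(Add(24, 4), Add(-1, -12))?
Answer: -107016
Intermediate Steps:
L = -364 (L = Mul(28, -13) = -364)
Mul(Mul(-14, -21), L) = Mul(Mul(-14, -21), -364) = Mul(294, -364) = -107016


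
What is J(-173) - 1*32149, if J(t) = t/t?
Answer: -32148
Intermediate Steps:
J(t) = 1
J(-173) - 1*32149 = 1 - 1*32149 = 1 - 32149 = -32148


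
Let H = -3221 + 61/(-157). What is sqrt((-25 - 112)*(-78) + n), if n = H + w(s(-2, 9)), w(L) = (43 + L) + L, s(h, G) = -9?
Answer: sqrt(184611433)/157 ≈ 86.542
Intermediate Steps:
w(L) = 43 + 2*L
H = -505758/157 (H = -3221 + 61*(-1/157) = -3221 - 61/157 = -505758/157 ≈ -3221.4)
n = -501833/157 (n = -505758/157 + (43 + 2*(-9)) = -505758/157 + (43 - 18) = -505758/157 + 25 = -501833/157 ≈ -3196.4)
sqrt((-25 - 112)*(-78) + n) = sqrt((-25 - 112)*(-78) - 501833/157) = sqrt(-137*(-78) - 501833/157) = sqrt(10686 - 501833/157) = sqrt(1175869/157) = sqrt(184611433)/157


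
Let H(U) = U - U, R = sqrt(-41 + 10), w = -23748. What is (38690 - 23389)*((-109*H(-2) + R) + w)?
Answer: -363368148 + 15301*I*sqrt(31) ≈ -3.6337e+8 + 85192.0*I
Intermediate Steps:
R = I*sqrt(31) (R = sqrt(-31) = I*sqrt(31) ≈ 5.5678*I)
H(U) = 0
(38690 - 23389)*((-109*H(-2) + R) + w) = (38690 - 23389)*((-109*0 + I*sqrt(31)) - 23748) = 15301*((0 + I*sqrt(31)) - 23748) = 15301*(I*sqrt(31) - 23748) = 15301*(-23748 + I*sqrt(31)) = -363368148 + 15301*I*sqrt(31)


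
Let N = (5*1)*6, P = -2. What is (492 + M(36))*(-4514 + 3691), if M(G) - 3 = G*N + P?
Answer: -1294579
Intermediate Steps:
N = 30 (N = 5*6 = 30)
M(G) = 1 + 30*G (M(G) = 3 + (G*30 - 2) = 3 + (30*G - 2) = 3 + (-2 + 30*G) = 1 + 30*G)
(492 + M(36))*(-4514 + 3691) = (492 + (1 + 30*36))*(-4514 + 3691) = (492 + (1 + 1080))*(-823) = (492 + 1081)*(-823) = 1573*(-823) = -1294579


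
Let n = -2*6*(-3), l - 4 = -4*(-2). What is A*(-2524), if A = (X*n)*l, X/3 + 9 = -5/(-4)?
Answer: 25351056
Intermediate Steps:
l = 12 (l = 4 - 4*(-2) = 4 + 8 = 12)
X = -93/4 (X = -27 + 3*(-5/(-4)) = -27 + 3*(-5*(-¼)) = -27 + 3*(5/4) = -27 + 15/4 = -93/4 ≈ -23.250)
n = 36 (n = -12*(-3) = 36)
A = -10044 (A = -93/4*36*12 = -837*12 = -10044)
A*(-2524) = -10044*(-2524) = 25351056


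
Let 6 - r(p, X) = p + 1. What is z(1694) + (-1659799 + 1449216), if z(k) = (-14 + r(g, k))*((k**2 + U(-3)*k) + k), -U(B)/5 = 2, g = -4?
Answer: -14482533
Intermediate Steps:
U(B) = -10 (U(B) = -5*2 = -10)
r(p, X) = 5 - p (r(p, X) = 6 - (p + 1) = 6 - (1 + p) = 6 + (-1 - p) = 5 - p)
z(k) = -5*k**2 + 45*k (z(k) = (-14 + (5 - 1*(-4)))*((k**2 - 10*k) + k) = (-14 + (5 + 4))*(k**2 - 9*k) = (-14 + 9)*(k**2 - 9*k) = -5*(k**2 - 9*k) = -5*k**2 + 45*k)
z(1694) + (-1659799 + 1449216) = 5*1694*(9 - 1*1694) + (-1659799 + 1449216) = 5*1694*(9 - 1694) - 210583 = 5*1694*(-1685) - 210583 = -14271950 - 210583 = -14482533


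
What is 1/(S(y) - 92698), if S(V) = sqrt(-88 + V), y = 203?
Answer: -92698/8592919089 - sqrt(115)/8592919089 ≈ -1.0789e-5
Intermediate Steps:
1/(S(y) - 92698) = 1/(sqrt(-88 + 203) - 92698) = 1/(sqrt(115) - 92698) = 1/(-92698 + sqrt(115))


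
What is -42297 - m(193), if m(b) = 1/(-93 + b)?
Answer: -4229701/100 ≈ -42297.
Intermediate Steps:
-42297 - m(193) = -42297 - 1/(-93 + 193) = -42297 - 1/100 = -4229701/100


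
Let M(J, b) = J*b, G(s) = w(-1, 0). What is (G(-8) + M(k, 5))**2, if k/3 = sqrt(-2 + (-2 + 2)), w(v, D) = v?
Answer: (1 - 15*I*sqrt(2))**2 ≈ -449.0 - 42.426*I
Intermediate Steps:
k = 3*I*sqrt(2) (k = 3*sqrt(-2 + (-2 + 2)) = 3*sqrt(-2 + 0) = 3*sqrt(-2) = 3*(I*sqrt(2)) = 3*I*sqrt(2) ≈ 4.2426*I)
G(s) = -1
(G(-8) + M(k, 5))**2 = (-1 + (3*I*sqrt(2))*5)**2 = (-1 + 15*I*sqrt(2))**2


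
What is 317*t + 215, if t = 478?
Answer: 151741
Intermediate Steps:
317*t + 215 = 317*478 + 215 = 151526 + 215 = 151741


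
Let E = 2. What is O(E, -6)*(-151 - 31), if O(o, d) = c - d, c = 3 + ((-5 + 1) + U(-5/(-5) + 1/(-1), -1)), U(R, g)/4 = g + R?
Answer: -182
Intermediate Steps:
U(R, g) = 4*R + 4*g (U(R, g) = 4*(g + R) = 4*(R + g) = 4*R + 4*g)
c = -5 (c = 3 + ((-5 + 1) + (4*(-5/(-5) + 1/(-1)) + 4*(-1))) = 3 + (-4 + (4*(-5*(-1/5) + 1*(-1)) - 4)) = 3 + (-4 + (4*(1 - 1) - 4)) = 3 + (-4 + (4*0 - 4)) = 3 + (-4 + (0 - 4)) = 3 + (-4 - 4) = 3 - 8 = -5)
O(o, d) = -5 - d
O(E, -6)*(-151 - 31) = (-5 - 1*(-6))*(-151 - 31) = (-5 + 6)*(-182) = 1*(-182) = -182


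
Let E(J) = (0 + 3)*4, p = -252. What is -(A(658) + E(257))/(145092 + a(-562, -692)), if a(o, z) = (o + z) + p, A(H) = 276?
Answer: -16/7977 ≈ -0.0020058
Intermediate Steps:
E(J) = 12 (E(J) = 3*4 = 12)
a(o, z) = -252 + o + z (a(o, z) = (o + z) - 252 = -252 + o + z)
-(A(658) + E(257))/(145092 + a(-562, -692)) = -(276 + 12)/(145092 + (-252 - 562 - 692)) = -288/(145092 - 1506) = -288/143586 = -1*16/7977 = -16/7977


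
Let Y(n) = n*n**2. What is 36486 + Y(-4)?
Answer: 36422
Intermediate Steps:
Y(n) = n**3
36486 + Y(-4) = 36486 + (-4)**3 = 36486 - 64 = 36422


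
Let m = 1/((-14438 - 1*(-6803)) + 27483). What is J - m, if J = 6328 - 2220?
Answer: 81535583/19848 ≈ 4108.0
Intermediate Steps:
m = 1/19848 (m = 1/((-14438 + 6803) + 27483) = 1/(-7635 + 27483) = 1/19848 ≈ 5.0383e-5)
J = 4108
J - m = 4108 - 1*1/19848 = 4108 - 1/19848 = 81535583/19848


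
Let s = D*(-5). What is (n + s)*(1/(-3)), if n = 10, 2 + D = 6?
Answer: 10/3 ≈ 3.3333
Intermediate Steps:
D = 4 (D = -2 + 6 = 4)
s = -20 (s = 4*(-5) = -20)
(n + s)*(1/(-3)) = (10 - 20)*(1/(-3)) = -10*(-1)/3 = -10*(-⅓) = 10/3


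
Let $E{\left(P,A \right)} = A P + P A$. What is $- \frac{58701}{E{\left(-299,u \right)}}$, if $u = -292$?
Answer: $- \frac{58701}{174616} \approx -0.33617$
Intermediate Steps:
$E{\left(P,A \right)} = 2 A P$ ($E{\left(P,A \right)} = A P + A P = 2 A P$)
$- \frac{58701}{E{\left(-299,u \right)}} = - \frac{58701}{2 \left(-292\right) \left(-299\right)} = - \frac{58701}{174616}$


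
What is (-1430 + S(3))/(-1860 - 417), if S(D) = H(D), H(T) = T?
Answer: 1427/2277 ≈ 0.62670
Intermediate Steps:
S(D) = D
(-1430 + S(3))/(-1860 - 417) = (-1430 + 3)/(-1860 - 417) = -1427/(-2277) = -1427*(-1/2277) = 1427/2277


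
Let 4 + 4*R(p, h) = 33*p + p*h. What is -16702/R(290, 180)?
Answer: -33404/30883 ≈ -1.0816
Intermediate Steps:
R(p, h) = -1 + 33*p/4 + h*p/4 (R(p, h) = -1 + (33*p + p*h)/4 = -1 + (33*p + h*p)/4 = -1 + (33*p/4 + h*p/4) = -1 + 33*p/4 + h*p/4)
-16702/R(290, 180) = -16702/(-1 + (33/4)*290 + (1/4)*180*290) = -16702/(-1 + 4785/2 + 13050) = -16702/30883/2 = -16702*2/30883 = -33404/30883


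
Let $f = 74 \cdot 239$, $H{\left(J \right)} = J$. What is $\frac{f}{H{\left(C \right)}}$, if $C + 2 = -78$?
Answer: $- \frac{8843}{40} \approx -221.07$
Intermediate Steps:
$C = -80$ ($C = -2 - 78 = -80$)
$f = 17686$
$\frac{f}{H{\left(C \right)}} = \frac{17686}{-80} = 17686 \left(- \frac{1}{80}\right) = - \frac{8843}{40}$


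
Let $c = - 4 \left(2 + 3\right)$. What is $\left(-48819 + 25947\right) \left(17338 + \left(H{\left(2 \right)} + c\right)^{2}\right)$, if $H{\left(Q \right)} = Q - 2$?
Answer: $-405703536$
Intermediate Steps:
$H{\left(Q \right)} = -2 + Q$
$c = -20$ ($c = \left(-4\right) 5 = -20$)
$\left(-48819 + 25947\right) \left(17338 + \left(H{\left(2 \right)} + c\right)^{2}\right) = \left(-48819 + 25947\right) \left(17338 + \left(\left(-2 + 2\right) - 20\right)^{2}\right) = - 22872 \left(17338 + \left(0 - 20\right)^{2}\right) = - 22872 \left(17338 + \left(-20\right)^{2}\right) = - 22872 \left(17338 + 400\right) = \left(-22872\right) 17738 = -405703536$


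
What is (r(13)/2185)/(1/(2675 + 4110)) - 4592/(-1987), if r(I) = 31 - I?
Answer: 2197442/37753 ≈ 58.206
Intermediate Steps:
(r(13)/2185)/(1/(2675 + 4110)) - 4592/(-1987) = ((31 - 1*13)/2185)/(1/(2675 + 4110)) - 4592/(-1987) = ((31 - 13)*(1/2185))/(1/6785) - 4592*(-1/1987) = (18*(1/2185))/(1/6785) + 4592/1987 = (18/2185)*6785 + 4592/1987 = 1062/19 + 4592/1987 = 2197442/37753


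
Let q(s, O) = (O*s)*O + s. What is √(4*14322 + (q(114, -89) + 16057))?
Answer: √976453 ≈ 988.16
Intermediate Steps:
q(s, O) = s + s*O² (q(s, O) = s*O² + s = s + s*O²)
√(4*14322 + (q(114, -89) + 16057)) = √(4*14322 + (114*(1 + (-89)²) + 16057)) = √(57288 + (114*(1 + 7921) + 16057)) = √(57288 + (114*7922 + 16057)) = √(57288 + (903108 + 16057)) = √(57288 + 919165) = √976453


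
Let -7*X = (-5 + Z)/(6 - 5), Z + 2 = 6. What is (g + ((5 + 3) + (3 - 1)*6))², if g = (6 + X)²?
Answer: 8003241/2401 ≈ 3333.3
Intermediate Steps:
Z = 4 (Z = -2 + 6 = 4)
X = ⅐ (X = -(-5 + 4)/(7*(6 - 5)) = -(-1)/(7*1) = -(-1)/7 = -⅐*(-1) = ⅐ ≈ 0.14286)
g = 1849/49 (g = (6 + ⅐)² = (43/7)² = 1849/49 ≈ 37.735)
(g + ((5 + 3) + (3 - 1)*6))² = (1849/49 + ((5 + 3) + (3 - 1)*6))² = (1849/49 + (8 + 2*6))² = (1849/49 + (8 + 12))² = (1849/49 + 20)² = (2829/49)² = 8003241/2401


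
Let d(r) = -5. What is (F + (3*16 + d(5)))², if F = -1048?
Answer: 1010025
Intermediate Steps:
(F + (3*16 + d(5)))² = (-1048 + (3*16 - 5))² = (-1048 + (48 - 5))² = (-1048 + 43)² = (-1005)² = 1010025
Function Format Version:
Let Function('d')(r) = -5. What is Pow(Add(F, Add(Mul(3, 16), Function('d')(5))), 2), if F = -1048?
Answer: 1010025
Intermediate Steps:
Pow(Add(F, Add(Mul(3, 16), Function('d')(5))), 2) = Pow(Add(-1048, Add(Mul(3, 16), -5)), 2) = Pow(Add(-1048, Add(48, -5)), 2) = Pow(Add(-1048, 43), 2) = Pow(-1005, 2) = 1010025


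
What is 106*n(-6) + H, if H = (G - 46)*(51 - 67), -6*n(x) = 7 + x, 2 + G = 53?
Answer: -293/3 ≈ -97.667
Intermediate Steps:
G = 51 (G = -2 + 53 = 51)
n(x) = -7/6 - x/6 (n(x) = -(7 + x)/6 = -7/6 - x/6)
H = -80 (H = (51 - 46)*(51 - 67) = 5*(-16) = -80)
106*n(-6) + H = 106*(-7/6 - 1/6*(-6)) - 80 = 106*(-7/6 + 1) - 80 = 106*(-1/6) - 80 = -53/3 - 80 = -293/3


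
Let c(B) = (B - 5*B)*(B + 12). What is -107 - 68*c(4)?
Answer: 17301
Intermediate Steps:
c(B) = -4*B*(12 + B) (c(B) = (-4*B)*(12 + B) = -4*B*(12 + B))
-107 - 68*c(4) = -107 - (-272)*4*(12 + 4) = -107 - (-272)*4*16 = -107 - 68*(-256) = -107 + 17408 = 17301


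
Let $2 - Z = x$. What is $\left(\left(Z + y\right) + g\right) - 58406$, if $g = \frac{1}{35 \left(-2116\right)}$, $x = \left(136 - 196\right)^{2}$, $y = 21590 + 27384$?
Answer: $- \frac{965001801}{74060} \approx -13030.0$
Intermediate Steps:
$y = 48974$
$x = 3600$ ($x = \left(-60\right)^{2} = 3600$)
$Z = -3598$ ($Z = 2 - 3600 = -3598$)
$g = - \frac{1}{74060}$ ($g = \frac{1}{-74060} = - \frac{1}{74060} \approx -1.3503 \cdot 10^{-5}$)
$\left(\left(Z + y\right) + g\right) - 58406 = \left(\left(-3598 + 48974\right) - \frac{1}{74060}\right) - 58406 = \left(45376 - \frac{1}{74060}\right) - 58406 = \frac{3360546559}{74060} - 58406 = - \frac{965001801}{74060}$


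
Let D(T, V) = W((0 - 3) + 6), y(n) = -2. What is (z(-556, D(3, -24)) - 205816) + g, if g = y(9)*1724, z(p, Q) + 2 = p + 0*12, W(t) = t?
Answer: -209822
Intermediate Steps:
D(T, V) = 3 (D(T, V) = (0 - 3) + 6 = -3 + 6 = 3)
z(p, Q) = -2 + p (z(p, Q) = -2 + (p + 0*12) = -2 + (p + 0) = -2 + p)
g = -3448 (g = -2*1724 = -3448)
(z(-556, D(3, -24)) - 205816) + g = ((-2 - 556) - 205816) - 3448 = (-558 - 205816) - 3448 = -206374 - 3448 = -209822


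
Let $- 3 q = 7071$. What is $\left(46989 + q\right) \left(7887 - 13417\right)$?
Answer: $-246814960$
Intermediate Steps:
$q = -2357$ ($q = \left(- \frac{1}{3}\right) 7071 = -2357$)
$\left(46989 + q\right) \left(7887 - 13417\right) = \left(46989 - 2357\right) \left(7887 - 13417\right) = 44632 \left(-5530\right) = -246814960$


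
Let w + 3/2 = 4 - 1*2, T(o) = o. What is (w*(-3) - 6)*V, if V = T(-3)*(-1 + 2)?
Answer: 45/2 ≈ 22.500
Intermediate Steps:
w = 1/2 (w = -3/2 + (4 - 1*2) = -3/2 + (4 - 2) = -3/2 + 2 = 1/2 ≈ 0.50000)
V = -3 (V = -3*(-1 + 2) = -3*1 = -3)
(w*(-3) - 6)*V = ((1/2)*(-3) - 6)*(-3) = (-3/2 - 6)*(-3) = -15/2*(-3) = 45/2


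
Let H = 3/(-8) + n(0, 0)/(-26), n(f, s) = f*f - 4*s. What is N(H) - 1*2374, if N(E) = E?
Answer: -18995/8 ≈ -2374.4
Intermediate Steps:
n(f, s) = f² - 4*s
H = -3/8 (H = 3/(-8) + (0² - 4*0)/(-26) = 3*(-⅛) + (0 + 0)*(-1/26) = -3/8 + 0*(-1/26) = -3/8 + 0 = -3/8 ≈ -0.37500)
N(H) - 1*2374 = -3/8 - 1*2374 = -3/8 - 2374 = -18995/8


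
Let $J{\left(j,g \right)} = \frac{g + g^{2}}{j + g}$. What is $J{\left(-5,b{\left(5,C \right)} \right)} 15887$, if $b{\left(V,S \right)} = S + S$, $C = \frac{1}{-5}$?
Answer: $\frac{31774}{45} \approx 706.09$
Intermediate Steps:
$C = - \frac{1}{5} \approx -0.2$
$b{\left(V,S \right)} = 2 S$
$J{\left(j,g \right)} = \frac{g + g^{2}}{g + j}$
$J{\left(-5,b{\left(5,C \right)} \right)} 15887 = \frac{2 \left(- \frac{1}{5}\right) \left(1 + 2 \left(- \frac{1}{5}\right)\right)}{2 \left(- \frac{1}{5}\right) - 5} \cdot 15887 = - \frac{2 \left(1 - \frac{2}{5}\right)}{5 \left(- \frac{2}{5} - 5\right)} 15887 = \left(- \frac{2}{5}\right) \frac{1}{- \frac{27}{5}} \cdot \frac{3}{5} \cdot 15887 = \left(- \frac{2}{5}\right) \left(- \frac{5}{27}\right) \frac{3}{5} \cdot 15887 = \frac{2}{45} \cdot 15887 = \frac{31774}{45}$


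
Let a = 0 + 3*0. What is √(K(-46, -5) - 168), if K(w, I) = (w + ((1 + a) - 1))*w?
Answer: 2*√487 ≈ 44.136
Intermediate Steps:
a = 0 (a = 0 + 0 = 0)
K(w, I) = w² (K(w, I) = (w + ((1 + 0) - 1))*w = (w + (1 - 1))*w = (w + 0)*w = w*w = w²)
√(K(-46, -5) - 168) = √((-46)² - 168) = √(2116 - 168) = √1948 = 2*√487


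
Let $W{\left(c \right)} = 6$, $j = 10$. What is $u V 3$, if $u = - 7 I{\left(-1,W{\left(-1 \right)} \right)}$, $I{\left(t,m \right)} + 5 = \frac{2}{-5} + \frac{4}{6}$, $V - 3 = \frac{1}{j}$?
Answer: $\frac{15407}{50} \approx 308.14$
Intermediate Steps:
$V = \frac{31}{10}$ ($V = 3 + \frac{1}{10} = \frac{31}{10} \approx 3.1$)
$I{\left(t,m \right)} = - \frac{71}{15}$ ($I{\left(t,m \right)} = -5 + \left(\frac{2}{-5} + \frac{4}{6}\right) = -5 + \left(2 \left(- \frac{1}{5}\right) + 4 \cdot \frac{1}{6}\right) = -5 + \left(- \frac{2}{5} + \frac{2}{3}\right) = -5 + \frac{4}{15} = - \frac{71}{15}$)
$u = \frac{497}{15}$ ($u = \left(-7\right) \left(- \frac{71}{15}\right) = \frac{497}{15} \approx 33.133$)
$u V 3 = \frac{497}{15} \cdot \frac{31}{10} \cdot 3 = \frac{15407}{150} \cdot 3 = \frac{15407}{50}$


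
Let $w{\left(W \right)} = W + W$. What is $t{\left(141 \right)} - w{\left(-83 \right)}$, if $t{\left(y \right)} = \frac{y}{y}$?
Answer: $167$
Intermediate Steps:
$t{\left(y \right)} = 1$
$w{\left(W \right)} = 2 W$
$t{\left(141 \right)} - w{\left(-83 \right)} = 1 - 2 \left(-83\right) = 1 - -166 = 1 + 166 = 167$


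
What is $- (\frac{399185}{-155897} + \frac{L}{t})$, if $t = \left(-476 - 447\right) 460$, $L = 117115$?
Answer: $\frac{37548768891}{13238149652} \approx 2.8364$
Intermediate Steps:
$t = -424580$ ($t = \left(-476 - 447\right) 460 = \left(-923\right) 460 = -424580$)
$- (\frac{399185}{-155897} + \frac{L}{t}) = - (\frac{399185}{-155897} + \frac{117115}{-424580}) = - (399185 \left(- \frac{1}{155897}\right) + 117115 \left(- \frac{1}{424580}\right)) = - (- \frac{399185}{155897} - \frac{23423}{84916}) = \left(-1\right) \left(- \frac{37548768891}{13238149652}\right) = \frac{37548768891}{13238149652}$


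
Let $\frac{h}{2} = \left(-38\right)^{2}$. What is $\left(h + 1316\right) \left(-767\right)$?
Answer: $-3224468$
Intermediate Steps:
$h = 2888$ ($h = 2 \left(-38\right)^{2} = 2 \cdot 1444 = 2888$)
$\left(h + 1316\right) \left(-767\right) = \left(2888 + 1316\right) \left(-767\right) = 4204 \left(-767\right) = -3224468$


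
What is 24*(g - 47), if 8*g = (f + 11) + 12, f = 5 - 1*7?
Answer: -1065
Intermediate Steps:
f = -2 (f = 5 - 7 = -2)
g = 21/8 (g = ((-2 + 11) + 12)/8 = (9 + 12)/8 = (⅛)*21 = 21/8 ≈ 2.6250)
24*(g - 47) = 24*(21/8 - 47) = 24*(-355/8) = -1065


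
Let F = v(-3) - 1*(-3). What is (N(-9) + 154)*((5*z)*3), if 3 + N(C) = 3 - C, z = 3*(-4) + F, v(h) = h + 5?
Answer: -17115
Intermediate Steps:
v(h) = 5 + h
F = 5 (F = (5 - 3) - 1*(-3) = 2 + 3 = 5)
z = -7 (z = 3*(-4) + 5 = -12 + 5 = -7)
N(C) = -C (N(C) = -3 + (3 - C) = -C)
(N(-9) + 154)*((5*z)*3) = (-1*(-9) + 154)*((5*(-7))*3) = (9 + 154)*(-35*3) = 163*(-105) = -17115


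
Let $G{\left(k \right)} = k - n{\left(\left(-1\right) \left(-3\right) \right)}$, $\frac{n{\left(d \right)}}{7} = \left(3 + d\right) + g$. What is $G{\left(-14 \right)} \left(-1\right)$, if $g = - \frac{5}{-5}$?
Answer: $63$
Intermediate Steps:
$g = 1$ ($g = \left(-5\right) \left(- \frac{1}{5}\right) = 1$)
$n{\left(d \right)} = 28 + 7 d$ ($n{\left(d \right)} = 7 \left(\left(3 + d\right) + 1\right) = 7 \left(4 + d\right) = 28 + 7 d$)
$G{\left(k \right)} = -49 + k$ ($G{\left(k \right)} = k - \left(28 + 7 \left(\left(-1\right) \left(-3\right)\right)\right) = k - \left(28 + 7 \cdot 3\right) = k - \left(28 + 21\right) = k - 49 = -49 + k$)
$G{\left(-14 \right)} \left(-1\right) = \left(-49 - 14\right) \left(-1\right) = \left(-63\right) \left(-1\right) = 63$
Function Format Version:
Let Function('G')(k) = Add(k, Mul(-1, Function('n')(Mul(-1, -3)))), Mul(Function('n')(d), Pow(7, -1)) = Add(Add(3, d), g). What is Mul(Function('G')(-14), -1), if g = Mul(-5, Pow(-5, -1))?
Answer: 63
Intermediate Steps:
g = 1 (g = Mul(-5, Rational(-1, 5)) = 1)
Function('n')(d) = Add(28, Mul(7, d)) (Function('n')(d) = Mul(7, Add(Add(3, d), 1)) = Mul(7, Add(4, d)) = Add(28, Mul(7, d)))
Function('G')(k) = Add(-49, k) (Function('G')(k) = Add(k, Mul(-1, Add(28, Mul(7, Mul(-1, -3))))) = Add(k, Mul(-1, Add(28, Mul(7, 3)))) = Add(k, Mul(-1, Add(28, 21))) = Add(k, Mul(-1, 49)) = Add(k, -49) = Add(-49, k))
Mul(Function('G')(-14), -1) = Mul(Add(-49, -14), -1) = Mul(-63, -1) = 63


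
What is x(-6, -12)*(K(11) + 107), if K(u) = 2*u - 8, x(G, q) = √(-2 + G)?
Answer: 242*I*√2 ≈ 342.24*I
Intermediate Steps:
K(u) = -8 + 2*u
x(-6, -12)*(K(11) + 107) = √(-2 - 6)*((-8 + 2*11) + 107) = √(-8)*((-8 + 22) + 107) = (2*I*√2)*(14 + 107) = (2*I*√2)*121 = 242*I*√2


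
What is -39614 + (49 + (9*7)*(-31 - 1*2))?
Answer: -41644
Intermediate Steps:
-39614 + (49 + (9*7)*(-31 - 1*2)) = -39614 + (49 + 63*(-31 - 2)) = -39614 + (49 + 63*(-33)) = -39614 + (49 - 2079) = -39614 - 2030 = -41644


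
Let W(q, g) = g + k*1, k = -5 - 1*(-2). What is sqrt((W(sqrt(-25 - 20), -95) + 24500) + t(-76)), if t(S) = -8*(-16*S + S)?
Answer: 3*sqrt(1698) ≈ 123.62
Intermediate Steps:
k = -3 (k = -5 + 2 = -3)
W(q, g) = -3 + g (W(q, g) = g - 3*1 = g - 3 = -3 + g)
t(S) = 120*S (t(S) = -(-120)*S = 120*S)
sqrt((W(sqrt(-25 - 20), -95) + 24500) + t(-76)) = sqrt(((-3 - 95) + 24500) + 120*(-76)) = sqrt((-98 + 24500) - 9120) = sqrt(24402 - 9120) = sqrt(15282) = 3*sqrt(1698)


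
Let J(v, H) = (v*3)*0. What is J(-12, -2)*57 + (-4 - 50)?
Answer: -54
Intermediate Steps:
J(v, H) = 0 (J(v, H) = (3*v)*0 = 0)
J(-12, -2)*57 + (-4 - 50) = 0*57 + (-4 - 50) = 0 - 54 = -54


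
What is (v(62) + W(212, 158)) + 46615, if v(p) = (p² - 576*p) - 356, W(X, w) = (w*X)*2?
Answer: 81383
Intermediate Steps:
W(X, w) = 2*X*w (W(X, w) = (X*w)*2 = 2*X*w)
v(p) = -356 + p² - 576*p
(v(62) + W(212, 158)) + 46615 = ((-356 + 62² - 576*62) + 2*212*158) + 46615 = ((-356 + 3844 - 35712) + 66992) + 46615 = (-32224 + 66992) + 46615 = 34768 + 46615 = 81383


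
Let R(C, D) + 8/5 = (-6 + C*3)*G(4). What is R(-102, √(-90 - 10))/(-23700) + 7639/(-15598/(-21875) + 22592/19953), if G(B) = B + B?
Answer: 98778445891591193/23860771734750 ≈ 4139.8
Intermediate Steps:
G(B) = 2*B
R(C, D) = -248/5 + 24*C (R(C, D) = -8/5 + (-6 + C*3)*(2*4) = -8/5 + (-6 + 3*C)*8 = -8/5 + (-48 + 24*C) = -248/5 + 24*C)
R(-102, √(-90 - 10))/(-23700) + 7639/(-15598/(-21875) + 22592/19953) = (-248/5 + 24*(-102))/(-23700) + 7639/(-15598/(-21875) + 22592/19953) = (-248/5 - 2448)*(-1/23700) + 7639/(-15598*(-1/21875) + 22592*(1/19953)) = -12488/5*(-1/23700) + 7639/(15598/21875 + 22592/19953) = 3122/29625 + 7639/(805426894/436471875) = 3122/29625 + 7639*(436471875/805426894) = 3122/29625 + 3334208653125/805426894 = 98778445891591193/23860771734750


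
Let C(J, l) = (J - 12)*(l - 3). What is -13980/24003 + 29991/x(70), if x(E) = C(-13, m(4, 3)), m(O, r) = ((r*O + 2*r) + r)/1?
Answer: -26894999/400050 ≈ -67.229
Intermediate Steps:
m(O, r) = 3*r + O*r (m(O, r) = ((O*r + 2*r) + r)*1 = ((2*r + O*r) + r)*1 = (3*r + O*r)*1 = 3*r + O*r)
C(J, l) = (-12 + J)*(-3 + l)
x(E) = -450 (x(E) = 36 - 36*(3 + 4) - 3*(-13) - 39*(3 + 4) = 36 - 36*7 + 39 - 39*7 = 36 - 12*21 + 39 - 13*21 = 36 - 252 + 39 - 273 = -450)
-13980/24003 + 29991/x(70) = -13980/24003 + 29991/(-450) = -13980*1/24003 + 29991*(-1/450) = -4660/8001 - 9997/150 = -26894999/400050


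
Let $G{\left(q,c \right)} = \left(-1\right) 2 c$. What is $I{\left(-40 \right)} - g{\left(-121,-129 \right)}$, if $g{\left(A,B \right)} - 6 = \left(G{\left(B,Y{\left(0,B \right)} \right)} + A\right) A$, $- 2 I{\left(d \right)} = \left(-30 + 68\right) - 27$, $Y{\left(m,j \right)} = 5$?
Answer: $- \frac{31725}{2} \approx -15863.0$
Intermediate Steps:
$I{\left(d \right)} = - \frac{11}{2}$ ($I{\left(d \right)} = - \frac{\left(-30 + 68\right) - 27}{2} = - \frac{38 - 27}{2} = \left(- \frac{1}{2}\right) 11 = - \frac{11}{2}$)
$G{\left(q,c \right)} = - 2 c$
$g{\left(A,B \right)} = 6 + A \left(-10 + A\right)$ ($g{\left(A,B \right)} = 6 + \left(\left(-2\right) 5 + A\right) A = 6 + \left(-10 + A\right) A = 6 + A \left(-10 + A\right)$)
$I{\left(-40 \right)} - g{\left(-121,-129 \right)} = - \frac{11}{2} - \left(6 + \left(-121\right)^{2} - -1210\right) = - \frac{11}{2} - \left(6 + 14641 + 1210\right) = - \frac{11}{2} - 15857 = - \frac{31725}{2}$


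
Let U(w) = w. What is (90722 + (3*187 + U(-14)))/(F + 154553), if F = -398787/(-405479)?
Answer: 37007662851/62668394674 ≈ 0.59053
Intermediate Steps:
F = 398787/405479 (F = -398787*(-1/405479) = 398787/405479 ≈ 0.98350)
(90722 + (3*187 + U(-14)))/(F + 154553) = (90722 + (3*187 - 14))/(398787/405479 + 154553) = (90722 + (561 - 14))/(62668394674/405479) = (90722 + 547)*(405479/62668394674) = 91269*(405479/62668394674) = 37007662851/62668394674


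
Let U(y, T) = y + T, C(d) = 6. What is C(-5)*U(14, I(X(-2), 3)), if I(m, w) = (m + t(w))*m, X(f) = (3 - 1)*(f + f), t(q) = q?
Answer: 324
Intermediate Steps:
X(f) = 4*f (X(f) = 2*(2*f) = 4*f)
I(m, w) = m*(m + w) (I(m, w) = (m + w)*m = m*(m + w))
U(y, T) = T + y
C(-5)*U(14, I(X(-2), 3)) = 6*((4*(-2))*(4*(-2) + 3) + 14) = 6*(-8*(-8 + 3) + 14) = 6*(-8*(-5) + 14) = 6*(40 + 14) = 6*54 = 324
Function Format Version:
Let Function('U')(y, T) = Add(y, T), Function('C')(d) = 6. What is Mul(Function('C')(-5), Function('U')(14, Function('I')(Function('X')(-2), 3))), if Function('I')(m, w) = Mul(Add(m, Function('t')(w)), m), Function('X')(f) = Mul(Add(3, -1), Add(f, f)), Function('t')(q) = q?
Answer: 324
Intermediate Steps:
Function('X')(f) = Mul(4, f) (Function('X')(f) = Mul(2, Mul(2, f)) = Mul(4, f))
Function('I')(m, w) = Mul(m, Add(m, w)) (Function('I')(m, w) = Mul(Add(m, w), m) = Mul(m, Add(m, w)))
Function('U')(y, T) = Add(T, y)
Mul(Function('C')(-5), Function('U')(14, Function('I')(Function('X')(-2), 3))) = Mul(6, Add(Mul(Mul(4, -2), Add(Mul(4, -2), 3)), 14)) = Mul(6, Add(Mul(-8, Add(-8, 3)), 14)) = Mul(6, Add(Mul(-8, -5), 14)) = Mul(6, Add(40, 14)) = Mul(6, 54) = 324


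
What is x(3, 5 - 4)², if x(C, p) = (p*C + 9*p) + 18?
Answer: 900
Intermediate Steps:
x(C, p) = 18 + 9*p + C*p (x(C, p) = (C*p + 9*p) + 18 = (9*p + C*p) + 18 = 18 + 9*p + C*p)
x(3, 5 - 4)² = (18 + 9*(5 - 4) + 3*(5 - 4))² = (18 + 9*1 + 3*1)² = (18 + 9 + 3)² = 30² = 900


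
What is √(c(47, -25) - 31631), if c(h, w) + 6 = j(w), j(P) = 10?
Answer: I*√31627 ≈ 177.84*I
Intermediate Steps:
c(h, w) = 4 (c(h, w) = -6 + 10 = 4)
√(c(47, -25) - 31631) = √(4 - 31631) = √(-31627) = I*√31627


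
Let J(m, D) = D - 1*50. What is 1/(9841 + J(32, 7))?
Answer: 1/9798 ≈ 0.00010206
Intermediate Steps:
J(m, D) = -50 + D (J(m, D) = D - 50 = -50 + D)
1/(9841 + J(32, 7)) = 1/(9841 + (-50 + 7)) = 1/(9841 - 43) = 1/9798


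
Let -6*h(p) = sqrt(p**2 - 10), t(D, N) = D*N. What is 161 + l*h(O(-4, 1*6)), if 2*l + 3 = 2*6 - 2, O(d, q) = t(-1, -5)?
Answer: 161 - 7*sqrt(15)/12 ≈ 158.74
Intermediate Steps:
O(d, q) = 5 (O(d, q) = -1*(-5) = 5)
h(p) = -sqrt(-10 + p**2)/6 (h(p) = -sqrt(p**2 - 10)/6 = -sqrt(-10 + p**2)/6)
l = 7/2 (l = -3/2 + (2*6 - 2)/2 = -3/2 + (12 - 2)/2 = -3/2 + (1/2)*10 = -3/2 + 5 = 7/2 ≈ 3.5000)
161 + l*h(O(-4, 1*6)) = 161 + 7*(-sqrt(-10 + 5**2)/6)/2 = 161 + 7*(-sqrt(-10 + 25)/6)/2 = 161 + 7*(-sqrt(15)/6)/2 = 161 - 7*sqrt(15)/12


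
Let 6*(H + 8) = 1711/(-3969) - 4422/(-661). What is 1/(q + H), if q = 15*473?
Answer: 15741054/111573269645 ≈ 0.00014108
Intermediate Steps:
q = 7095
H = -109508485/15741054 (H = -8 + (1711/(-3969) - 4422/(-661))/6 = -8 + (1711*(-1/3969) - 4422*(-1/661))/6 = -8 + (-1711/3969 + 4422/661)/6 = -8 + (⅙)*(16419947/2623509) = -8 + 16419947/15741054 = -109508485/15741054 ≈ -6.9569)
1/(q + H) = 1/(7095 - 109508485/15741054) = 1/(111573269645/15741054) = 15741054/111573269645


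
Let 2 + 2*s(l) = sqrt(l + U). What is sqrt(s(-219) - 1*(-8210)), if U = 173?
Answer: sqrt(32836 + 2*I*sqrt(46))/2 ≈ 90.604 + 0.018714*I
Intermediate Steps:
s(l) = -1 + sqrt(173 + l)/2 (s(l) = -1 + sqrt(l + 173)/2 = -1 + sqrt(173 + l)/2)
sqrt(s(-219) - 1*(-8210)) = sqrt((-1 + sqrt(173 - 219)/2) - 1*(-8210)) = sqrt((-1 + sqrt(-46)/2) + 8210) = sqrt((-1 + (I*sqrt(46))/2) + 8210) = sqrt((-1 + I*sqrt(46)/2) + 8210) = sqrt(8209 + I*sqrt(46)/2)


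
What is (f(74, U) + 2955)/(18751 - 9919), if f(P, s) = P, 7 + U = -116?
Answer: 3029/8832 ≈ 0.34296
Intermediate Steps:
U = -123 (U = -7 - 116 = -123)
(f(74, U) + 2955)/(18751 - 9919) = (74 + 2955)/(18751 - 9919) = 3029/8832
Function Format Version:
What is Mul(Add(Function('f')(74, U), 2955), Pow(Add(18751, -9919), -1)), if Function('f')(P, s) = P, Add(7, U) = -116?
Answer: Rational(3029, 8832) ≈ 0.34296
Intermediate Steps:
U = -123 (U = Add(-7, -116) = -123)
Mul(Add(Function('f')(74, U), 2955), Pow(Add(18751, -9919), -1)) = Mul(Add(74, 2955), Pow(Add(18751, -9919), -1)) = Mul(3029, Pow(8832, -1)) = Mul(3029, Rational(1, 8832)) = Rational(3029, 8832)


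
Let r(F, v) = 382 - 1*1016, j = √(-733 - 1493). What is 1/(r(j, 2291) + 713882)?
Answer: 1/713248 ≈ 1.4020e-6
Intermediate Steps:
j = I*√2226 (j = √(-2226) = I*√2226 ≈ 47.18*I)
r(F, v) = -634 (r(F, v) = 382 - 1016 = -634)
1/(r(j, 2291) + 713882) = 1/(-634 + 713882) = 1/713248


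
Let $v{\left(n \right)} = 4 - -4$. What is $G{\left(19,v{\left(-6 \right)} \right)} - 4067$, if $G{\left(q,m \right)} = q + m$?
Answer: $-4040$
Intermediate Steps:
$v{\left(n \right)} = 8$ ($v{\left(n \right)} = 4 + 4 = 8$)
$G{\left(q,m \right)} = m + q$
$G{\left(19,v{\left(-6 \right)} \right)} - 4067 = \left(8 + 19\right) - 4067 = 27 - 4067 = -4040$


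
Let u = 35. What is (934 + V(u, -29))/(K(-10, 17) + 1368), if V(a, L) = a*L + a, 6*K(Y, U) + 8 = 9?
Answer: -276/8209 ≈ -0.033622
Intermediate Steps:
K(Y, U) = ⅙ (K(Y, U) = -4/3 + (⅙)*9 = -4/3 + 3/2 = ⅙)
V(a, L) = a + L*a (V(a, L) = L*a + a = a + L*a)
(934 + V(u, -29))/(K(-10, 17) + 1368) = (934 + 35*(1 - 29))/(⅙ + 1368) = (934 + 35*(-28))/(8209/6) = (934 - 980)*(6/8209) = -46*6/8209 = -276/8209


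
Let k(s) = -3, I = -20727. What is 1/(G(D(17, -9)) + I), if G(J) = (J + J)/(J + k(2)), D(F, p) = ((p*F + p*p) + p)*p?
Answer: -121/2507724 ≈ -4.8251e-5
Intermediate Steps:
D(F, p) = p*(p + p² + F*p) (D(F, p) = ((F*p + p²) + p)*p = ((p² + F*p) + p)*p = (p + p² + F*p)*p = p*(p + p² + F*p))
G(J) = 2*J/(-3 + J) (G(J) = (J + J)/(J - 3) = (2*J)/(-3 + J) = 2*J/(-3 + J))
1/(G(D(17, -9)) + I) = 1/(2*((-9)²*(1 + 17 - 9))/(-3 + (-9)²*(1 + 17 - 9)) - 20727) = 1/(2*(81*9)/(-3 + 81*9) - 20727) = 1/(2*729/(-3 + 729) - 20727) = 1/(2*729/726 - 20727) = 1/(2*729*(1/726) - 20727) = 1/(243/121 - 20727) = 1/(-2507724/121) = -121/2507724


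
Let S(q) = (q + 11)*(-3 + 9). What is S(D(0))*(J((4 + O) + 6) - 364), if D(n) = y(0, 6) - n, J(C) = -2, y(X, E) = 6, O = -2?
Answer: -37332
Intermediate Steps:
D(n) = 6 - n
S(q) = 66 + 6*q (S(q) = (11 + q)*6 = 66 + 6*q)
S(D(0))*(J((4 + O) + 6) - 364) = (66 + 6*(6 - 1*0))*(-2 - 364) = (66 + 6*(6 + 0))*(-366) = (66 + 6*6)*(-366) = (66 + 36)*(-366) = 102*(-366) = -37332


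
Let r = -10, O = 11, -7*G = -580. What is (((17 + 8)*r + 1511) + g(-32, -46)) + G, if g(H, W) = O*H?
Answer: 6943/7 ≈ 991.86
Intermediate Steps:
G = 580/7 (G = -⅐*(-580) = 580/7 ≈ 82.857)
g(H, W) = 11*H
(((17 + 8)*r + 1511) + g(-32, -46)) + G = (((17 + 8)*(-10) + 1511) + 11*(-32)) + 580/7 = ((25*(-10) + 1511) - 352) + 580/7 = ((-250 + 1511) - 352) + 580/7 = (1261 - 352) + 580/7 = 909 + 580/7 = 6943/7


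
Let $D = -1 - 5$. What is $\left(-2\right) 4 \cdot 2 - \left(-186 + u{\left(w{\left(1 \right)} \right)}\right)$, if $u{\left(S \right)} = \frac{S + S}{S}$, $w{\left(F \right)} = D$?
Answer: $168$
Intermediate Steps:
$D = -6$
$w{\left(F \right)} = -6$
$u{\left(S \right)} = 2$ ($u{\left(S \right)} = \frac{2 S}{S} = 2$)
$\left(-2\right) 4 \cdot 2 - \left(-186 + u{\left(w{\left(1 \right)} \right)}\right) = \left(-2\right) 4 \cdot 2 - \left(-186 + 2\right) = \left(-8\right) 2 - -184 = -16 + 184 = 168$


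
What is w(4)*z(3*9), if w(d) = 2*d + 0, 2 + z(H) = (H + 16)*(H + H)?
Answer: 18560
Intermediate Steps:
z(H) = -2 + 2*H*(16 + H) (z(H) = -2 + (H + 16)*(H + H) = -2 + (16 + H)*(2*H) = -2 + 2*H*(16 + H))
w(d) = 2*d
w(4)*z(3*9) = (2*4)*(-2 + 2*(3*9)**2 + 32*(3*9)) = 8*(-2 + 2*27**2 + 32*27) = 8*(-2 + 2*729 + 864) = 8*(-2 + 1458 + 864) = 8*2320 = 18560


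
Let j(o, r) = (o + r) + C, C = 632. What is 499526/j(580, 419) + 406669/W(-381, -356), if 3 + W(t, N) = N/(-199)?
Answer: -131871764895/393071 ≈ -3.3549e+5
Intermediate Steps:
j(o, r) = 632 + o + r (j(o, r) = (o + r) + 632 = 632 + o + r)
W(t, N) = -3 - N/199 (W(t, N) = -3 + N/(-199) = -3 + N*(-1/199) = -3 - N/199)
499526/j(580, 419) + 406669/W(-381, -356) = 499526/(632 + 580 + 419) + 406669/(-3 - 1/199*(-356)) = 499526/1631 + 406669/(-3 + 356/199) = 499526*(1/1631) + 406669/(-241/199) = 499526/1631 + 406669*(-199/241) = 499526/1631 - 80927131/241 = -131871764895/393071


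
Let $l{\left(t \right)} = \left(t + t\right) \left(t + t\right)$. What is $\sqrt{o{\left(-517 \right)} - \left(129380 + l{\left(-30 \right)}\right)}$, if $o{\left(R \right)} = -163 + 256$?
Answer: $i \sqrt{132887} \approx 364.54 i$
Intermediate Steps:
$l{\left(t \right)} = 4 t^{2}$ ($l{\left(t \right)} = 2 t 2 t = 4 t^{2}$)
$o{\left(R \right)} = 93$
$\sqrt{o{\left(-517 \right)} - \left(129380 + l{\left(-30 \right)}\right)} = \sqrt{93 - \left(129380 + 4 \left(-30\right)^{2}\right)} = \sqrt{93 - \left(129380 + 4 \cdot 900\right)} = \sqrt{93 - 132980} = \sqrt{-132887} = i \sqrt{132887}$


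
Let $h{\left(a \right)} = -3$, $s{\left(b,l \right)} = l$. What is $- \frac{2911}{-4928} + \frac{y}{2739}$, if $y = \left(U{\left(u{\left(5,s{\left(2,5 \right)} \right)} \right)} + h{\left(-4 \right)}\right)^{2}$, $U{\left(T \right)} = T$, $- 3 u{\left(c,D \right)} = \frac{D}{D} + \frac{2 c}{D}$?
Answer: $\frac{732007}{1227072} \approx 0.59655$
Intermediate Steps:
$u{\left(c,D \right)} = - \frac{1}{3} - \frac{2 c}{3 D}$ ($u{\left(c,D \right)} = - \frac{\frac{D}{D} + \frac{2 c}{D}}{3} = - \frac{1 + \frac{2 c}{D}}{3} = - \frac{1}{3} - \frac{2 c}{3 D}$)
$y = 16$ ($y = \left(\frac{\left(-1\right) 5 - 10}{3 \cdot 5} - 3\right)^{2} = \left(\frac{1}{3} \cdot \frac{1}{5} \left(-5 - 10\right) - 3\right)^{2} = \left(\frac{1}{3} \cdot \frac{1}{5} \left(-15\right) - 3\right)^{2} = \left(-1 - 3\right)^{2} = \left(-4\right)^{2} = 16$)
$- \frac{2911}{-4928} + \frac{y}{2739} = - \frac{2911}{-4928} + \frac{16}{2739} = \left(-2911\right) \left(- \frac{1}{4928}\right) + 16 \cdot \frac{1}{2739} = \frac{2911}{4928} + \frac{16}{2739} = \frac{732007}{1227072}$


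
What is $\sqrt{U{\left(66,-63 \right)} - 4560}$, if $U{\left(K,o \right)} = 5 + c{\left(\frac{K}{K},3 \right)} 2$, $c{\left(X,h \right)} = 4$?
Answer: $i \sqrt{4547} \approx 67.431 i$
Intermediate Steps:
$U{\left(K,o \right)} = 13$ ($U{\left(K,o \right)} = 5 + 4 \cdot 2 = 5 + 8 = 13$)
$\sqrt{U{\left(66,-63 \right)} - 4560} = \sqrt{13 - 4560} = \sqrt{-4547} = i \sqrt{4547}$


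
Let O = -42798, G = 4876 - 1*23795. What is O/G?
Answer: 42798/18919 ≈ 2.2622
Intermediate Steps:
G = -18919 (G = 4876 - 23795 = -18919)
O/G = -42798/(-18919) = -42798*(-1/18919) = 42798/18919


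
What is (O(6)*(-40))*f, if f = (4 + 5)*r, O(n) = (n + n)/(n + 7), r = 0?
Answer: 0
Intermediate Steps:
O(n) = 2*n/(7 + n) (O(n) = (2*n)/(7 + n) = 2*n/(7 + n))
f = 0 (f = (4 + 5)*0 = 9*0 = 0)
(O(6)*(-40))*f = ((2*6/(7 + 6))*(-40))*0 = ((2*6/13)*(-40))*0 = ((2*6*(1/13))*(-40))*0 = ((12/13)*(-40))*0 = -480/13*0 = 0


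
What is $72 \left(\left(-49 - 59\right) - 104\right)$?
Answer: $-15264$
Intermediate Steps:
$72 \left(\left(-49 - 59\right) - 104\right) = 72 \left(-108 - 104\right) = 72 \left(-212\right) = -15264$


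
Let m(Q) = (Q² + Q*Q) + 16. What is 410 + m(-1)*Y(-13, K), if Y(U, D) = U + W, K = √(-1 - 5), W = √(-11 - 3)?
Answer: 176 + 18*I*√14 ≈ 176.0 + 67.35*I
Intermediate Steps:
W = I*√14 (W = √(-14) = I*√14 ≈ 3.7417*I)
K = I*√6 (K = √(-6) = I*√6 ≈ 2.4495*I)
m(Q) = 16 + 2*Q² (m(Q) = (Q² + Q²) + 16 = 2*Q² + 16 = 16 + 2*Q²)
Y(U, D) = U + I*√14
410 + m(-1)*Y(-13, K) = 410 + (16 + 2*(-1)²)*(-13 + I*√14) = 410 + (16 + 2*1)*(-13 + I*√14) = 410 + (16 + 2)*(-13 + I*√14) = 410 + 18*(-13 + I*√14) = 410 + (-234 + 18*I*√14) = 176 + 18*I*√14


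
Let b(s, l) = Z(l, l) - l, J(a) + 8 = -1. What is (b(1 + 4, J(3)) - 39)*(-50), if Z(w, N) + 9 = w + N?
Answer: 2850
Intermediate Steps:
J(a) = -9 (J(a) = -8 - 1 = -9)
Z(w, N) = -9 + N + w (Z(w, N) = -9 + (w + N) = -9 + (N + w) = -9 + N + w)
b(s, l) = -9 + l (b(s, l) = (-9 + l + l) - l = (-9 + 2*l) - l = -9 + l)
(b(1 + 4, J(3)) - 39)*(-50) = ((-9 - 9) - 39)*(-50) = (-18 - 39)*(-50) = -57*(-50) = 2850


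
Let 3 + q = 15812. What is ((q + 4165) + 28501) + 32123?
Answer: 80598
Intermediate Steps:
q = 15809 (q = -3 + 15812 = 15809)
((q + 4165) + 28501) + 32123 = ((15809 + 4165) + 28501) + 32123 = (19974 + 28501) + 32123 = 48475 + 32123 = 80598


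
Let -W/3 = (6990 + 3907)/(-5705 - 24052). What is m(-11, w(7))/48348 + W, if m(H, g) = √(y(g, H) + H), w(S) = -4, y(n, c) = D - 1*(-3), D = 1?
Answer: 10897/9919 + I*√7/48348 ≈ 1.0986 + 5.4723e-5*I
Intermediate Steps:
y(n, c) = 4 (y(n, c) = 1 - 1*(-3) = 1 + 3 = 4)
m(H, g) = √(4 + H)
W = 10897/9919 (W = -3*(6990 + 3907)/(-5705 - 24052) = -32691/(-29757) = -32691*(-1)/29757 = -3*(-10897/29757) = 10897/9919 ≈ 1.0986)
m(-11, w(7))/48348 + W = √(4 - 11)/48348 + 10897/9919 = √(-7)*(1/48348) + 10897/9919 = (I*√7)*(1/48348) + 10897/9919 = I*√7/48348 + 10897/9919 = 10897/9919 + I*√7/48348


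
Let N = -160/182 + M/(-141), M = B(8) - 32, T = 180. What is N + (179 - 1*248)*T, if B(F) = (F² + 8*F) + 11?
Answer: -159382037/12831 ≈ -12422.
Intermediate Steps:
B(F) = 11 + F² + 8*F
M = 107 (M = (11 + 8² + 8*8) - 32 = (11 + 64 + 64) - 32 = 139 - 32 = 107)
N = -21017/12831 (N = -160/182 + 107/(-141) = -160*1/182 + 107*(-1/141) = -80/91 - 107/141 = -21017/12831 ≈ -1.6380)
N + (179 - 1*248)*T = -21017/12831 + (179 - 1*248)*180 = -21017/12831 + (179 - 248)*180 = -21017/12831 - 69*180 = -21017/12831 - 12420 = -159382037/12831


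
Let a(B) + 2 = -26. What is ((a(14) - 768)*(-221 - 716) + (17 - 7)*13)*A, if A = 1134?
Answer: 845943588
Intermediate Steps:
a(B) = -28 (a(B) = -2 - 26 = -28)
((a(14) - 768)*(-221 - 716) + (17 - 7)*13)*A = ((-28 - 768)*(-221 - 716) + (17 - 7)*13)*1134 = (-796*(-937) + 10*13)*1134 = (745852 + 130)*1134 = 745982*1134 = 845943588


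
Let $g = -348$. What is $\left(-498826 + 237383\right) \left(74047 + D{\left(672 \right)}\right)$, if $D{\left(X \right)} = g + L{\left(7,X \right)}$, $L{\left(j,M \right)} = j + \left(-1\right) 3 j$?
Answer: $-19264427455$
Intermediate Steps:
$L{\left(j,M \right)} = - 2 j$ ($L{\left(j,M \right)} = j - 3 j = - 2 j$)
$D{\left(X \right)} = -362$ ($D{\left(X \right)} = -348 - 14 = -362$)
$\left(-498826 + 237383\right) \left(74047 + D{\left(672 \right)}\right) = \left(-498826 + 237383\right) \left(74047 - 362\right) = \left(-261443\right) 73685 = -19264427455$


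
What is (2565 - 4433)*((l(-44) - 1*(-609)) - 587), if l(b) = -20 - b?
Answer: -85928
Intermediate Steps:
(2565 - 4433)*((l(-44) - 1*(-609)) - 587) = (2565 - 4433)*(((-20 - 1*(-44)) - 1*(-609)) - 587) = -1868*(((-20 + 44) + 609) - 587) = -1868*((24 + 609) - 587) = -1868*(633 - 587) = -1868*46 = -85928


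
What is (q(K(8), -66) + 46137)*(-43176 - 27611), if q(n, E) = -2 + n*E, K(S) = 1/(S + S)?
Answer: -26123729989/8 ≈ -3.2655e+9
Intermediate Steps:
K(S) = 1/(2*S)
q(n, E) = -2 + E*n
(q(K(8), -66) + 46137)*(-43176 - 27611) = ((-2 - 33/8) + 46137)*(-43176 - 27611) = ((-2 - 33/8) + 46137)*(-70787) = (-49/8 + 46137)*(-70787) = (369047/8)*(-70787) = -26123729989/8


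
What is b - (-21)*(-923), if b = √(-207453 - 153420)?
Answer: -19383 + 3*I*√40097 ≈ -19383.0 + 600.73*I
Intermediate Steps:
b = 3*I*√40097 (b = √(-360873) = 3*I*√40097 ≈ 600.73*I)
b - (-21)*(-923) = 3*I*√40097 - (-21)*(-923) = 3*I*√40097 - 1*19383 = 3*I*√40097 - 19383 = -19383 + 3*I*√40097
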